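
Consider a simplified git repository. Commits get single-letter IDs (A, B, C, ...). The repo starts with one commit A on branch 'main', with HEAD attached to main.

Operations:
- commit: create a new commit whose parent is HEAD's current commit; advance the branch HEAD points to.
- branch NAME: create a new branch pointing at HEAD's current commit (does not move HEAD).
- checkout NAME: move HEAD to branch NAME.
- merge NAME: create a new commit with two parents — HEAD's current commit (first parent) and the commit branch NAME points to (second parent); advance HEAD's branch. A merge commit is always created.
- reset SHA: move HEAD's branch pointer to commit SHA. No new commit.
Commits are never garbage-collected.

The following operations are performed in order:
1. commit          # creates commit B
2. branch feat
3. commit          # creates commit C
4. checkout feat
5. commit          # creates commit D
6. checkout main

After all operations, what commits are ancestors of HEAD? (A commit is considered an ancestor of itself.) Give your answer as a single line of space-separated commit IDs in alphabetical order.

After op 1 (commit): HEAD=main@B [main=B]
After op 2 (branch): HEAD=main@B [feat=B main=B]
After op 3 (commit): HEAD=main@C [feat=B main=C]
After op 4 (checkout): HEAD=feat@B [feat=B main=C]
After op 5 (commit): HEAD=feat@D [feat=D main=C]
After op 6 (checkout): HEAD=main@C [feat=D main=C]

Answer: A B C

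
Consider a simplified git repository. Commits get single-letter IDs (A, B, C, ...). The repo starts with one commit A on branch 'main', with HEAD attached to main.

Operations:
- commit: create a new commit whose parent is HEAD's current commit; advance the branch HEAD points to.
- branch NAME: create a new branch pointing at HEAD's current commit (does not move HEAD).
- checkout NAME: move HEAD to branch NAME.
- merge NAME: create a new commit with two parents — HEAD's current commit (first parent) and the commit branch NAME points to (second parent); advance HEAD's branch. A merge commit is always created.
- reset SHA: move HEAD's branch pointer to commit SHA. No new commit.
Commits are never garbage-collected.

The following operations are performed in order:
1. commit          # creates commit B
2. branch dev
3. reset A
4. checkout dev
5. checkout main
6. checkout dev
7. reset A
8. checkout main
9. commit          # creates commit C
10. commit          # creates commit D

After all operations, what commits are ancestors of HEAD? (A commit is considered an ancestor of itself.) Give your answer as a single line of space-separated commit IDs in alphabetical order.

Answer: A C D

Derivation:
After op 1 (commit): HEAD=main@B [main=B]
After op 2 (branch): HEAD=main@B [dev=B main=B]
After op 3 (reset): HEAD=main@A [dev=B main=A]
After op 4 (checkout): HEAD=dev@B [dev=B main=A]
After op 5 (checkout): HEAD=main@A [dev=B main=A]
After op 6 (checkout): HEAD=dev@B [dev=B main=A]
After op 7 (reset): HEAD=dev@A [dev=A main=A]
After op 8 (checkout): HEAD=main@A [dev=A main=A]
After op 9 (commit): HEAD=main@C [dev=A main=C]
After op 10 (commit): HEAD=main@D [dev=A main=D]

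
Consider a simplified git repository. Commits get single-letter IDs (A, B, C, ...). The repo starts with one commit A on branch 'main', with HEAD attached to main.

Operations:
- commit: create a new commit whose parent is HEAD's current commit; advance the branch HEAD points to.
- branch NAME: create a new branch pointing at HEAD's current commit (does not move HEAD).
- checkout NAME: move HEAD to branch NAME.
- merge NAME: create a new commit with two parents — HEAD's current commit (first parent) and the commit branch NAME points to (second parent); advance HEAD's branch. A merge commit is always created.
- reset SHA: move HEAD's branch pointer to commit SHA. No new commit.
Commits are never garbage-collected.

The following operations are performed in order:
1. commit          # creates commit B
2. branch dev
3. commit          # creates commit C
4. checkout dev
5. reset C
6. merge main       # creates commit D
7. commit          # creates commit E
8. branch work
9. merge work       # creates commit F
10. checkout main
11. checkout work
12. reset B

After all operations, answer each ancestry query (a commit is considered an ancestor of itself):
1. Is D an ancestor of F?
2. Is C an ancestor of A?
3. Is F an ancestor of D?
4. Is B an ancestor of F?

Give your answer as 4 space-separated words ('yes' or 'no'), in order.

Answer: yes no no yes

Derivation:
After op 1 (commit): HEAD=main@B [main=B]
After op 2 (branch): HEAD=main@B [dev=B main=B]
After op 3 (commit): HEAD=main@C [dev=B main=C]
After op 4 (checkout): HEAD=dev@B [dev=B main=C]
After op 5 (reset): HEAD=dev@C [dev=C main=C]
After op 6 (merge): HEAD=dev@D [dev=D main=C]
After op 7 (commit): HEAD=dev@E [dev=E main=C]
After op 8 (branch): HEAD=dev@E [dev=E main=C work=E]
After op 9 (merge): HEAD=dev@F [dev=F main=C work=E]
After op 10 (checkout): HEAD=main@C [dev=F main=C work=E]
After op 11 (checkout): HEAD=work@E [dev=F main=C work=E]
After op 12 (reset): HEAD=work@B [dev=F main=C work=B]
ancestors(F) = {A,B,C,D,E,F}; D in? yes
ancestors(A) = {A}; C in? no
ancestors(D) = {A,B,C,D}; F in? no
ancestors(F) = {A,B,C,D,E,F}; B in? yes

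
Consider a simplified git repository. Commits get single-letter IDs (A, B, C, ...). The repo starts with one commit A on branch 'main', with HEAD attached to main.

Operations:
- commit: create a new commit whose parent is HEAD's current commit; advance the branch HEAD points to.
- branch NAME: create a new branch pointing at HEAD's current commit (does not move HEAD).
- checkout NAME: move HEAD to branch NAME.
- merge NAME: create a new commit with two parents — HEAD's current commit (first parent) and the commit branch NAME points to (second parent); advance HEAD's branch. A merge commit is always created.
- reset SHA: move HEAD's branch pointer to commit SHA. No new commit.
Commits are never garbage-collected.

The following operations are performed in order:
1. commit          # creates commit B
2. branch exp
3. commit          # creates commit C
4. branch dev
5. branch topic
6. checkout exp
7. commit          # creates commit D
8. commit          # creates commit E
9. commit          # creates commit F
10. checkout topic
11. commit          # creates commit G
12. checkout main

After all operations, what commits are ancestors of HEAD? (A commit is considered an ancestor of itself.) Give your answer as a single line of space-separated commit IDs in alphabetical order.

Answer: A B C

Derivation:
After op 1 (commit): HEAD=main@B [main=B]
After op 2 (branch): HEAD=main@B [exp=B main=B]
After op 3 (commit): HEAD=main@C [exp=B main=C]
After op 4 (branch): HEAD=main@C [dev=C exp=B main=C]
After op 5 (branch): HEAD=main@C [dev=C exp=B main=C topic=C]
After op 6 (checkout): HEAD=exp@B [dev=C exp=B main=C topic=C]
After op 7 (commit): HEAD=exp@D [dev=C exp=D main=C topic=C]
After op 8 (commit): HEAD=exp@E [dev=C exp=E main=C topic=C]
After op 9 (commit): HEAD=exp@F [dev=C exp=F main=C topic=C]
After op 10 (checkout): HEAD=topic@C [dev=C exp=F main=C topic=C]
After op 11 (commit): HEAD=topic@G [dev=C exp=F main=C topic=G]
After op 12 (checkout): HEAD=main@C [dev=C exp=F main=C topic=G]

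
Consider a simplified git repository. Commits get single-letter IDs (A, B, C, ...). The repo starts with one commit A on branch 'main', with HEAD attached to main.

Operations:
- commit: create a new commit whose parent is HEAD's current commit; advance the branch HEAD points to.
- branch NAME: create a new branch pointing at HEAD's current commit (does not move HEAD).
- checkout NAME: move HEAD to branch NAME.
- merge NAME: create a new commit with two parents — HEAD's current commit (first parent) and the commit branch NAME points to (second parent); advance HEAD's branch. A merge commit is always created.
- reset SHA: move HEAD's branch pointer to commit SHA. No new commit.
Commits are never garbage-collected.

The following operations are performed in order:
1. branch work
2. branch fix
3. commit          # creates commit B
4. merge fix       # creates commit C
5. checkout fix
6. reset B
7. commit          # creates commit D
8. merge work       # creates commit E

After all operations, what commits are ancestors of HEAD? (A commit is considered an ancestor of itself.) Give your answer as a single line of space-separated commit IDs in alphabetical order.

Answer: A B D E

Derivation:
After op 1 (branch): HEAD=main@A [main=A work=A]
After op 2 (branch): HEAD=main@A [fix=A main=A work=A]
After op 3 (commit): HEAD=main@B [fix=A main=B work=A]
After op 4 (merge): HEAD=main@C [fix=A main=C work=A]
After op 5 (checkout): HEAD=fix@A [fix=A main=C work=A]
After op 6 (reset): HEAD=fix@B [fix=B main=C work=A]
After op 7 (commit): HEAD=fix@D [fix=D main=C work=A]
After op 8 (merge): HEAD=fix@E [fix=E main=C work=A]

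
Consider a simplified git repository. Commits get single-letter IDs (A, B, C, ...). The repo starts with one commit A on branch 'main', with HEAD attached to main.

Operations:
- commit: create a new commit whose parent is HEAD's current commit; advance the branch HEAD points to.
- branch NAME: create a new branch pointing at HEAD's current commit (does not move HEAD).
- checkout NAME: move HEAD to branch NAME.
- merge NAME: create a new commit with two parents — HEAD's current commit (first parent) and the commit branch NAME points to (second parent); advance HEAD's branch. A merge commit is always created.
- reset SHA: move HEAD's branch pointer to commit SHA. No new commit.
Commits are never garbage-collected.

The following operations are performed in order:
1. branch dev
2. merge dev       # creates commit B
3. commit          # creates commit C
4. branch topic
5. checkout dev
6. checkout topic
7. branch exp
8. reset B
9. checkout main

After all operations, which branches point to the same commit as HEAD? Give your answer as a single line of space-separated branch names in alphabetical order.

After op 1 (branch): HEAD=main@A [dev=A main=A]
After op 2 (merge): HEAD=main@B [dev=A main=B]
After op 3 (commit): HEAD=main@C [dev=A main=C]
After op 4 (branch): HEAD=main@C [dev=A main=C topic=C]
After op 5 (checkout): HEAD=dev@A [dev=A main=C topic=C]
After op 6 (checkout): HEAD=topic@C [dev=A main=C topic=C]
After op 7 (branch): HEAD=topic@C [dev=A exp=C main=C topic=C]
After op 8 (reset): HEAD=topic@B [dev=A exp=C main=C topic=B]
After op 9 (checkout): HEAD=main@C [dev=A exp=C main=C topic=B]

Answer: exp main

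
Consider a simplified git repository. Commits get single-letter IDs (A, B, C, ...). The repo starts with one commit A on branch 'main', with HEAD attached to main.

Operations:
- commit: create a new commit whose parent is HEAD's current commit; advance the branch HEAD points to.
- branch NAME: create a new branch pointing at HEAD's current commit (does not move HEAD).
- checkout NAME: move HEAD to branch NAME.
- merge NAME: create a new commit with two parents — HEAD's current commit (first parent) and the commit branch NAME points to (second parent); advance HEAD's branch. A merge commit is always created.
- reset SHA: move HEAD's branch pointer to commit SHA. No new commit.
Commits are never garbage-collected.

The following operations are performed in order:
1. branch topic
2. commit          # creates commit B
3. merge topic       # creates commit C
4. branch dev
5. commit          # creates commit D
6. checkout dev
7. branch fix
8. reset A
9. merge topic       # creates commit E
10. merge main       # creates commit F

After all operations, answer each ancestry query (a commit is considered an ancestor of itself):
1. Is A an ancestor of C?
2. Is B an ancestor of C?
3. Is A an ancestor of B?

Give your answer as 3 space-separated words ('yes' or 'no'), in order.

Answer: yes yes yes

Derivation:
After op 1 (branch): HEAD=main@A [main=A topic=A]
After op 2 (commit): HEAD=main@B [main=B topic=A]
After op 3 (merge): HEAD=main@C [main=C topic=A]
After op 4 (branch): HEAD=main@C [dev=C main=C topic=A]
After op 5 (commit): HEAD=main@D [dev=C main=D topic=A]
After op 6 (checkout): HEAD=dev@C [dev=C main=D topic=A]
After op 7 (branch): HEAD=dev@C [dev=C fix=C main=D topic=A]
After op 8 (reset): HEAD=dev@A [dev=A fix=C main=D topic=A]
After op 9 (merge): HEAD=dev@E [dev=E fix=C main=D topic=A]
After op 10 (merge): HEAD=dev@F [dev=F fix=C main=D topic=A]
ancestors(C) = {A,B,C}; A in? yes
ancestors(C) = {A,B,C}; B in? yes
ancestors(B) = {A,B}; A in? yes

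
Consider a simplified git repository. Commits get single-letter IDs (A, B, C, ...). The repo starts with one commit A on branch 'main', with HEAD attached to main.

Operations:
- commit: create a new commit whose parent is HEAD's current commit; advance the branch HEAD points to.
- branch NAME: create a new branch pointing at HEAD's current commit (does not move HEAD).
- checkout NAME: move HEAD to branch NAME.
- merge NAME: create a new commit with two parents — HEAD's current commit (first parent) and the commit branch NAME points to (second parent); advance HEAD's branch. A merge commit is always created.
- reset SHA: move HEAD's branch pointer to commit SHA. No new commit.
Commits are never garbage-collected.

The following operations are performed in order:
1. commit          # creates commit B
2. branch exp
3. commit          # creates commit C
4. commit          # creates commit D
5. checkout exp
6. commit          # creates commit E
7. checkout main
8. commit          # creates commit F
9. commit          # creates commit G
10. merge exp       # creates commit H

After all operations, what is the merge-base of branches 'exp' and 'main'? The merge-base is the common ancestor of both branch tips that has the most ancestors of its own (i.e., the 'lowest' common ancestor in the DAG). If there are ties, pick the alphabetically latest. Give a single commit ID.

Answer: E

Derivation:
After op 1 (commit): HEAD=main@B [main=B]
After op 2 (branch): HEAD=main@B [exp=B main=B]
After op 3 (commit): HEAD=main@C [exp=B main=C]
After op 4 (commit): HEAD=main@D [exp=B main=D]
After op 5 (checkout): HEAD=exp@B [exp=B main=D]
After op 6 (commit): HEAD=exp@E [exp=E main=D]
After op 7 (checkout): HEAD=main@D [exp=E main=D]
After op 8 (commit): HEAD=main@F [exp=E main=F]
After op 9 (commit): HEAD=main@G [exp=E main=G]
After op 10 (merge): HEAD=main@H [exp=E main=H]
ancestors(exp=E): ['A', 'B', 'E']
ancestors(main=H): ['A', 'B', 'C', 'D', 'E', 'F', 'G', 'H']
common: ['A', 'B', 'E']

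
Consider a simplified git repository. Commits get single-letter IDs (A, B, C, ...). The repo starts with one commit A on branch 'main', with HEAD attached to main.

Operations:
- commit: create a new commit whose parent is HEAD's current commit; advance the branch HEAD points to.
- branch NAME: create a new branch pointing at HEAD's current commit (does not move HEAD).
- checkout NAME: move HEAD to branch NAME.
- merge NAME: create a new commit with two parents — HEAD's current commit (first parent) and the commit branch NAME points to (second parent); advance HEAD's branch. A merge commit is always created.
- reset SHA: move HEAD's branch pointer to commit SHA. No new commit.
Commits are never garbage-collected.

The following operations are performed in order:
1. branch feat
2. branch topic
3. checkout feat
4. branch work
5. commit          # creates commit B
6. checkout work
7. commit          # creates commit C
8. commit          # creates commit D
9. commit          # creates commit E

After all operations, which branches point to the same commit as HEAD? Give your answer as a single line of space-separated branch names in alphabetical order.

After op 1 (branch): HEAD=main@A [feat=A main=A]
After op 2 (branch): HEAD=main@A [feat=A main=A topic=A]
After op 3 (checkout): HEAD=feat@A [feat=A main=A topic=A]
After op 4 (branch): HEAD=feat@A [feat=A main=A topic=A work=A]
After op 5 (commit): HEAD=feat@B [feat=B main=A topic=A work=A]
After op 6 (checkout): HEAD=work@A [feat=B main=A topic=A work=A]
After op 7 (commit): HEAD=work@C [feat=B main=A topic=A work=C]
After op 8 (commit): HEAD=work@D [feat=B main=A topic=A work=D]
After op 9 (commit): HEAD=work@E [feat=B main=A topic=A work=E]

Answer: work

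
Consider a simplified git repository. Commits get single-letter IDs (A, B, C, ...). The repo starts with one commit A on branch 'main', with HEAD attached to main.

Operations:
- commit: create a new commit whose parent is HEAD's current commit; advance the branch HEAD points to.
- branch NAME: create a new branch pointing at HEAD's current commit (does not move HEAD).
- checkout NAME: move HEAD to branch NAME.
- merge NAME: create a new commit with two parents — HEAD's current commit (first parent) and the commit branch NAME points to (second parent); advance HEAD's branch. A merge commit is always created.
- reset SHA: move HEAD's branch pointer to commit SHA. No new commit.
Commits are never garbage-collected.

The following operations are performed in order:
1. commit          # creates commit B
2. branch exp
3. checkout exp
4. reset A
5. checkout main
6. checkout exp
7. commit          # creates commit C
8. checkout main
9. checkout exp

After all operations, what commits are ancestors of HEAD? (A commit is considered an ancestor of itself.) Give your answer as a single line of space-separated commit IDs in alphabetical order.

After op 1 (commit): HEAD=main@B [main=B]
After op 2 (branch): HEAD=main@B [exp=B main=B]
After op 3 (checkout): HEAD=exp@B [exp=B main=B]
After op 4 (reset): HEAD=exp@A [exp=A main=B]
After op 5 (checkout): HEAD=main@B [exp=A main=B]
After op 6 (checkout): HEAD=exp@A [exp=A main=B]
After op 7 (commit): HEAD=exp@C [exp=C main=B]
After op 8 (checkout): HEAD=main@B [exp=C main=B]
After op 9 (checkout): HEAD=exp@C [exp=C main=B]

Answer: A C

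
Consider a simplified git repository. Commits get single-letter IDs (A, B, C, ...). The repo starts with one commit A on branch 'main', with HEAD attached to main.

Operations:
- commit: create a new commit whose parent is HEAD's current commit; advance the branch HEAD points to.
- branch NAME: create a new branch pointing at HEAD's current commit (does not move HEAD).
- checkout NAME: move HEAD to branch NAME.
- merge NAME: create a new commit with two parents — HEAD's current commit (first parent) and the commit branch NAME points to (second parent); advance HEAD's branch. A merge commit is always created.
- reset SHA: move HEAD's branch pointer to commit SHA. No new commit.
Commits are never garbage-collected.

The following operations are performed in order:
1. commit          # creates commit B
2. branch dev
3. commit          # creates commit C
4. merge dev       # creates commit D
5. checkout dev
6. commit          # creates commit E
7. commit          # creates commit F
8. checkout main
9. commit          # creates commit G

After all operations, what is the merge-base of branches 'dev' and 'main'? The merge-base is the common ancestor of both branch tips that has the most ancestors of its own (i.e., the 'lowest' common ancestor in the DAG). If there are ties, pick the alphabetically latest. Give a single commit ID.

After op 1 (commit): HEAD=main@B [main=B]
After op 2 (branch): HEAD=main@B [dev=B main=B]
After op 3 (commit): HEAD=main@C [dev=B main=C]
After op 4 (merge): HEAD=main@D [dev=B main=D]
After op 5 (checkout): HEAD=dev@B [dev=B main=D]
After op 6 (commit): HEAD=dev@E [dev=E main=D]
After op 7 (commit): HEAD=dev@F [dev=F main=D]
After op 8 (checkout): HEAD=main@D [dev=F main=D]
After op 9 (commit): HEAD=main@G [dev=F main=G]
ancestors(dev=F): ['A', 'B', 'E', 'F']
ancestors(main=G): ['A', 'B', 'C', 'D', 'G']
common: ['A', 'B']

Answer: B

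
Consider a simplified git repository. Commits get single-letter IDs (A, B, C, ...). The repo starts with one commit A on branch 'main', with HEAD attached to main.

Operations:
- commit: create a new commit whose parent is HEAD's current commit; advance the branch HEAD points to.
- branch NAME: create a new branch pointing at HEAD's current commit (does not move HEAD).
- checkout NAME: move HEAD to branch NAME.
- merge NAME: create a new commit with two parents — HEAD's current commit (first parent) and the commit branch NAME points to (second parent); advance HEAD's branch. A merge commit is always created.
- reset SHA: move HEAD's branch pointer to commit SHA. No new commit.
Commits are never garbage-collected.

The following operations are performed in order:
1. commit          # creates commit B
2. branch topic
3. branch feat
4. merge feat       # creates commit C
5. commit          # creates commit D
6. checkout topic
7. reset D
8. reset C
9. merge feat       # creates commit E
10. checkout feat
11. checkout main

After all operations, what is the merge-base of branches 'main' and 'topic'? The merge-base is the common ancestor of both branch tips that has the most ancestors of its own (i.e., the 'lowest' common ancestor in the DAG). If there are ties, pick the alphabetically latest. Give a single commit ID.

After op 1 (commit): HEAD=main@B [main=B]
After op 2 (branch): HEAD=main@B [main=B topic=B]
After op 3 (branch): HEAD=main@B [feat=B main=B topic=B]
After op 4 (merge): HEAD=main@C [feat=B main=C topic=B]
After op 5 (commit): HEAD=main@D [feat=B main=D topic=B]
After op 6 (checkout): HEAD=topic@B [feat=B main=D topic=B]
After op 7 (reset): HEAD=topic@D [feat=B main=D topic=D]
After op 8 (reset): HEAD=topic@C [feat=B main=D topic=C]
After op 9 (merge): HEAD=topic@E [feat=B main=D topic=E]
After op 10 (checkout): HEAD=feat@B [feat=B main=D topic=E]
After op 11 (checkout): HEAD=main@D [feat=B main=D topic=E]
ancestors(main=D): ['A', 'B', 'C', 'D']
ancestors(topic=E): ['A', 'B', 'C', 'E']
common: ['A', 'B', 'C']

Answer: C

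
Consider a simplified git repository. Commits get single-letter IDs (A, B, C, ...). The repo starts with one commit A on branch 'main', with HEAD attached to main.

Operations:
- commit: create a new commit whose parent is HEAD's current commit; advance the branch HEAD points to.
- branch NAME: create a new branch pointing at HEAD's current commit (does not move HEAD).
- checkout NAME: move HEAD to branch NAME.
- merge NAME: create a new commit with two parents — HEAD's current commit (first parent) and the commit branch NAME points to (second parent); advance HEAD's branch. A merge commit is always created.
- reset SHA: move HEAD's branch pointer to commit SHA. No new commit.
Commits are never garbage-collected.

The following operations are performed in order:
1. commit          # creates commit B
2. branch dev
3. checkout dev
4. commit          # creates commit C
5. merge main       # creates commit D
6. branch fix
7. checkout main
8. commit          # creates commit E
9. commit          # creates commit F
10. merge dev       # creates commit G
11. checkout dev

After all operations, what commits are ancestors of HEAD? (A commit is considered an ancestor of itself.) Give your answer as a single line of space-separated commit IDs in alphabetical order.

Answer: A B C D

Derivation:
After op 1 (commit): HEAD=main@B [main=B]
After op 2 (branch): HEAD=main@B [dev=B main=B]
After op 3 (checkout): HEAD=dev@B [dev=B main=B]
After op 4 (commit): HEAD=dev@C [dev=C main=B]
After op 5 (merge): HEAD=dev@D [dev=D main=B]
After op 6 (branch): HEAD=dev@D [dev=D fix=D main=B]
After op 7 (checkout): HEAD=main@B [dev=D fix=D main=B]
After op 8 (commit): HEAD=main@E [dev=D fix=D main=E]
After op 9 (commit): HEAD=main@F [dev=D fix=D main=F]
After op 10 (merge): HEAD=main@G [dev=D fix=D main=G]
After op 11 (checkout): HEAD=dev@D [dev=D fix=D main=G]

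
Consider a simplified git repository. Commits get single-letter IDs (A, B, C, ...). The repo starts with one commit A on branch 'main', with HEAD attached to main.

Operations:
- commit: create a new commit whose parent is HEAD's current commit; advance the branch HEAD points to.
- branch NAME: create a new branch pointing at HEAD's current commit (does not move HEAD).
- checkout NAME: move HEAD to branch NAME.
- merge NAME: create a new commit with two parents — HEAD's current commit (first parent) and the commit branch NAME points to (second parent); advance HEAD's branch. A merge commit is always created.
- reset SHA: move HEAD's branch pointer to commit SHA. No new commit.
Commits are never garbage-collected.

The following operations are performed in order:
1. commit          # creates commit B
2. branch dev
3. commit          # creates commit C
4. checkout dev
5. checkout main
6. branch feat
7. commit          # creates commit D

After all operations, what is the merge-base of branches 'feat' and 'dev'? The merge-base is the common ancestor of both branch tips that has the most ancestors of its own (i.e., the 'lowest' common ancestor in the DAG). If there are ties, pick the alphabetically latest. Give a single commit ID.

Answer: B

Derivation:
After op 1 (commit): HEAD=main@B [main=B]
After op 2 (branch): HEAD=main@B [dev=B main=B]
After op 3 (commit): HEAD=main@C [dev=B main=C]
After op 4 (checkout): HEAD=dev@B [dev=B main=C]
After op 5 (checkout): HEAD=main@C [dev=B main=C]
After op 6 (branch): HEAD=main@C [dev=B feat=C main=C]
After op 7 (commit): HEAD=main@D [dev=B feat=C main=D]
ancestors(feat=C): ['A', 'B', 'C']
ancestors(dev=B): ['A', 'B']
common: ['A', 'B']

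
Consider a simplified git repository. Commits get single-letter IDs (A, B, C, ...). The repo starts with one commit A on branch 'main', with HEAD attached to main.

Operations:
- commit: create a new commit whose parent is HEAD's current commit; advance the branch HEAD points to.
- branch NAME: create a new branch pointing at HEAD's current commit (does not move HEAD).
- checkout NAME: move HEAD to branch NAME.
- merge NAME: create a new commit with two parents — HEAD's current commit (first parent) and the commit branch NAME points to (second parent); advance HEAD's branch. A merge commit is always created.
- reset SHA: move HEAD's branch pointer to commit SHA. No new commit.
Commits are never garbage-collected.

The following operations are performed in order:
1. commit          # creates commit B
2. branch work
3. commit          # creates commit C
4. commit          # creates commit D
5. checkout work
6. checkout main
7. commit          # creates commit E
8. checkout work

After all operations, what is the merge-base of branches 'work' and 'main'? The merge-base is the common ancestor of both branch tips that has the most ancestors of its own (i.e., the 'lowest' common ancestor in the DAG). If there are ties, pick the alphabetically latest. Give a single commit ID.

Answer: B

Derivation:
After op 1 (commit): HEAD=main@B [main=B]
After op 2 (branch): HEAD=main@B [main=B work=B]
After op 3 (commit): HEAD=main@C [main=C work=B]
After op 4 (commit): HEAD=main@D [main=D work=B]
After op 5 (checkout): HEAD=work@B [main=D work=B]
After op 6 (checkout): HEAD=main@D [main=D work=B]
After op 7 (commit): HEAD=main@E [main=E work=B]
After op 8 (checkout): HEAD=work@B [main=E work=B]
ancestors(work=B): ['A', 'B']
ancestors(main=E): ['A', 'B', 'C', 'D', 'E']
common: ['A', 'B']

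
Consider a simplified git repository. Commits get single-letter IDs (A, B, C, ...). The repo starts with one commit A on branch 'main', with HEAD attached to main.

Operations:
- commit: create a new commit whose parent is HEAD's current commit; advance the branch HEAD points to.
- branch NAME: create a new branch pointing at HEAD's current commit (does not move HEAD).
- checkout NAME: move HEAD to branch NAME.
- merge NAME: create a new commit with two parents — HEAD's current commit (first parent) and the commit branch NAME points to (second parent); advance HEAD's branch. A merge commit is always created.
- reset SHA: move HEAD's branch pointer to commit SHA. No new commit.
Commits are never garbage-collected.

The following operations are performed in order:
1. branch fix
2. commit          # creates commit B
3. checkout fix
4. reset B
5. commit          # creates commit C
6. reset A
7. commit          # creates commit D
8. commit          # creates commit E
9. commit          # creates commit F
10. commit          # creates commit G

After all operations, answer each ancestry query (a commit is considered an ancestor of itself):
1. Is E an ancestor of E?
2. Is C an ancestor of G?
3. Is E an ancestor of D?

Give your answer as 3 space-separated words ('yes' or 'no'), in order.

After op 1 (branch): HEAD=main@A [fix=A main=A]
After op 2 (commit): HEAD=main@B [fix=A main=B]
After op 3 (checkout): HEAD=fix@A [fix=A main=B]
After op 4 (reset): HEAD=fix@B [fix=B main=B]
After op 5 (commit): HEAD=fix@C [fix=C main=B]
After op 6 (reset): HEAD=fix@A [fix=A main=B]
After op 7 (commit): HEAD=fix@D [fix=D main=B]
After op 8 (commit): HEAD=fix@E [fix=E main=B]
After op 9 (commit): HEAD=fix@F [fix=F main=B]
After op 10 (commit): HEAD=fix@G [fix=G main=B]
ancestors(E) = {A,D,E}; E in? yes
ancestors(G) = {A,D,E,F,G}; C in? no
ancestors(D) = {A,D}; E in? no

Answer: yes no no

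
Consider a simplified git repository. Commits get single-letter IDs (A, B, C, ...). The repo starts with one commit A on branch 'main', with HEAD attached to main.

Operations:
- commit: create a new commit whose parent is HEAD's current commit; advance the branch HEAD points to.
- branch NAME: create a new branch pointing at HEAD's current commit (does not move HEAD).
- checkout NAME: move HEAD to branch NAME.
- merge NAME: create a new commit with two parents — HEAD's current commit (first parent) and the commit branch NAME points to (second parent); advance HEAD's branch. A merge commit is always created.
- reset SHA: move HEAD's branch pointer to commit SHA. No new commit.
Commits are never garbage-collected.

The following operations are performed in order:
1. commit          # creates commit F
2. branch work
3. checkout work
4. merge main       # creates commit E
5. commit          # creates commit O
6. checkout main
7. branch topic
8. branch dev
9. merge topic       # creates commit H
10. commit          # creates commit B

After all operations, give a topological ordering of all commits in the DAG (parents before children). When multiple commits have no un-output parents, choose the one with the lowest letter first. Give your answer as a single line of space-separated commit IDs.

After op 1 (commit): HEAD=main@F [main=F]
After op 2 (branch): HEAD=main@F [main=F work=F]
After op 3 (checkout): HEAD=work@F [main=F work=F]
After op 4 (merge): HEAD=work@E [main=F work=E]
After op 5 (commit): HEAD=work@O [main=F work=O]
After op 6 (checkout): HEAD=main@F [main=F work=O]
After op 7 (branch): HEAD=main@F [main=F topic=F work=O]
After op 8 (branch): HEAD=main@F [dev=F main=F topic=F work=O]
After op 9 (merge): HEAD=main@H [dev=F main=H topic=F work=O]
After op 10 (commit): HEAD=main@B [dev=F main=B topic=F work=O]
commit A: parents=[]
commit B: parents=['H']
commit E: parents=['F', 'F']
commit F: parents=['A']
commit H: parents=['F', 'F']
commit O: parents=['E']

Answer: A F E H B O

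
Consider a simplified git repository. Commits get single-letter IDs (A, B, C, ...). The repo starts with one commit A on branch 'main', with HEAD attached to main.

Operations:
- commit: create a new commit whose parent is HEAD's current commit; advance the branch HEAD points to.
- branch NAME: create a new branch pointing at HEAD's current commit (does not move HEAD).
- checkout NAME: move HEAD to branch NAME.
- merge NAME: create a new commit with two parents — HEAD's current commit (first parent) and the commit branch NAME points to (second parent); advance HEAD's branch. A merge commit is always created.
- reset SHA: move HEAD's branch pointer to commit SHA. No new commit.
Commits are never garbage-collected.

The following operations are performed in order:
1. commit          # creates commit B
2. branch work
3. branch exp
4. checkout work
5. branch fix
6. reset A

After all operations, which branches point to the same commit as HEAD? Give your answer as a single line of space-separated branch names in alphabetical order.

After op 1 (commit): HEAD=main@B [main=B]
After op 2 (branch): HEAD=main@B [main=B work=B]
After op 3 (branch): HEAD=main@B [exp=B main=B work=B]
After op 4 (checkout): HEAD=work@B [exp=B main=B work=B]
After op 5 (branch): HEAD=work@B [exp=B fix=B main=B work=B]
After op 6 (reset): HEAD=work@A [exp=B fix=B main=B work=A]

Answer: work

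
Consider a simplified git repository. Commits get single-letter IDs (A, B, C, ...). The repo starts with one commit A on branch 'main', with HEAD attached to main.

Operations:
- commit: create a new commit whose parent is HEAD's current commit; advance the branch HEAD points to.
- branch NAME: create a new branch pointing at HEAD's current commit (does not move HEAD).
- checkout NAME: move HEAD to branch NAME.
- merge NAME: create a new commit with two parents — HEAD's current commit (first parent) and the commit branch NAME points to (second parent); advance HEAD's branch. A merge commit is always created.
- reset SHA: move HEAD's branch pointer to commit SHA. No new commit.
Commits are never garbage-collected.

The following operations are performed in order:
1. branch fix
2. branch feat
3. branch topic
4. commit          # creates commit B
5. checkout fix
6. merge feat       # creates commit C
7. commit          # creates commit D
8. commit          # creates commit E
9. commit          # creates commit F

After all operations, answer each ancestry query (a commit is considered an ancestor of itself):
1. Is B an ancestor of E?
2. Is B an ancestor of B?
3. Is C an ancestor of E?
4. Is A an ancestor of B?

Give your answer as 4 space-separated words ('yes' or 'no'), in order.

Answer: no yes yes yes

Derivation:
After op 1 (branch): HEAD=main@A [fix=A main=A]
After op 2 (branch): HEAD=main@A [feat=A fix=A main=A]
After op 3 (branch): HEAD=main@A [feat=A fix=A main=A topic=A]
After op 4 (commit): HEAD=main@B [feat=A fix=A main=B topic=A]
After op 5 (checkout): HEAD=fix@A [feat=A fix=A main=B topic=A]
After op 6 (merge): HEAD=fix@C [feat=A fix=C main=B topic=A]
After op 7 (commit): HEAD=fix@D [feat=A fix=D main=B topic=A]
After op 8 (commit): HEAD=fix@E [feat=A fix=E main=B topic=A]
After op 9 (commit): HEAD=fix@F [feat=A fix=F main=B topic=A]
ancestors(E) = {A,C,D,E}; B in? no
ancestors(B) = {A,B}; B in? yes
ancestors(E) = {A,C,D,E}; C in? yes
ancestors(B) = {A,B}; A in? yes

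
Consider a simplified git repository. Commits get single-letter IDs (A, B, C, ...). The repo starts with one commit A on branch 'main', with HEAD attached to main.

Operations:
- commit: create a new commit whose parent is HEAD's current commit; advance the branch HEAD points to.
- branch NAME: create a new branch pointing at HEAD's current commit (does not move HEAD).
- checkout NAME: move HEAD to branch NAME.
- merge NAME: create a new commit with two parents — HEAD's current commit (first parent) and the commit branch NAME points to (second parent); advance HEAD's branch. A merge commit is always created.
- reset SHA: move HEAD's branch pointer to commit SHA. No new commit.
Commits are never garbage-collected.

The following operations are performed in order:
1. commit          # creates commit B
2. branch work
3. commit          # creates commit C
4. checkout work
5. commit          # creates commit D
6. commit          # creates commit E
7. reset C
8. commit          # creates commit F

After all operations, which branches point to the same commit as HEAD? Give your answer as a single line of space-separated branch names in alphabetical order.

Answer: work

Derivation:
After op 1 (commit): HEAD=main@B [main=B]
After op 2 (branch): HEAD=main@B [main=B work=B]
After op 3 (commit): HEAD=main@C [main=C work=B]
After op 4 (checkout): HEAD=work@B [main=C work=B]
After op 5 (commit): HEAD=work@D [main=C work=D]
After op 6 (commit): HEAD=work@E [main=C work=E]
After op 7 (reset): HEAD=work@C [main=C work=C]
After op 8 (commit): HEAD=work@F [main=C work=F]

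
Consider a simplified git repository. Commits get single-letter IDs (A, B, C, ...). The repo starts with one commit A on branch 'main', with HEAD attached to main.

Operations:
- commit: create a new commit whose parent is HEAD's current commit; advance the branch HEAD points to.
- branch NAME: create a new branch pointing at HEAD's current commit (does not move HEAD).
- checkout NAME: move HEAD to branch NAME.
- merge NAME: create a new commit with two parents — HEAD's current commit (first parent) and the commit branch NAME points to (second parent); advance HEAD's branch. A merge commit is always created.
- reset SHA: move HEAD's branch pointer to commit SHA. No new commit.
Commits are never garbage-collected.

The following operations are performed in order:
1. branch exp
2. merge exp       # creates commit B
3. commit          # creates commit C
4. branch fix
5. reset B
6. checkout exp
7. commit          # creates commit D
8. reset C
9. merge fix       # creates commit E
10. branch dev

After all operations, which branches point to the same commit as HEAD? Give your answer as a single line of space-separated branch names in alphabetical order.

After op 1 (branch): HEAD=main@A [exp=A main=A]
After op 2 (merge): HEAD=main@B [exp=A main=B]
After op 3 (commit): HEAD=main@C [exp=A main=C]
After op 4 (branch): HEAD=main@C [exp=A fix=C main=C]
After op 5 (reset): HEAD=main@B [exp=A fix=C main=B]
After op 6 (checkout): HEAD=exp@A [exp=A fix=C main=B]
After op 7 (commit): HEAD=exp@D [exp=D fix=C main=B]
After op 8 (reset): HEAD=exp@C [exp=C fix=C main=B]
After op 9 (merge): HEAD=exp@E [exp=E fix=C main=B]
After op 10 (branch): HEAD=exp@E [dev=E exp=E fix=C main=B]

Answer: dev exp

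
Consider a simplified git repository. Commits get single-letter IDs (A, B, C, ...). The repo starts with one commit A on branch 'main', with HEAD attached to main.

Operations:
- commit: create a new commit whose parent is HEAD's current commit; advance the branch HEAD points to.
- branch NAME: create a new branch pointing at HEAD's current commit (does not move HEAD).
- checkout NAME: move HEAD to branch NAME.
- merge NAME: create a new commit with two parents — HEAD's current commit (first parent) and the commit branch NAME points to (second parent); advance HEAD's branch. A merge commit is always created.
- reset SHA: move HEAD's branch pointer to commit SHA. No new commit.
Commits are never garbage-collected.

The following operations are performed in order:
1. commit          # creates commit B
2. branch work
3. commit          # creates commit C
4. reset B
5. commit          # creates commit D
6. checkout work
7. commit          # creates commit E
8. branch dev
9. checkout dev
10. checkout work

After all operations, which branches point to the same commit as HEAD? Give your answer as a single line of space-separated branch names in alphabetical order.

Answer: dev work

Derivation:
After op 1 (commit): HEAD=main@B [main=B]
After op 2 (branch): HEAD=main@B [main=B work=B]
After op 3 (commit): HEAD=main@C [main=C work=B]
After op 4 (reset): HEAD=main@B [main=B work=B]
After op 5 (commit): HEAD=main@D [main=D work=B]
After op 6 (checkout): HEAD=work@B [main=D work=B]
After op 7 (commit): HEAD=work@E [main=D work=E]
After op 8 (branch): HEAD=work@E [dev=E main=D work=E]
After op 9 (checkout): HEAD=dev@E [dev=E main=D work=E]
After op 10 (checkout): HEAD=work@E [dev=E main=D work=E]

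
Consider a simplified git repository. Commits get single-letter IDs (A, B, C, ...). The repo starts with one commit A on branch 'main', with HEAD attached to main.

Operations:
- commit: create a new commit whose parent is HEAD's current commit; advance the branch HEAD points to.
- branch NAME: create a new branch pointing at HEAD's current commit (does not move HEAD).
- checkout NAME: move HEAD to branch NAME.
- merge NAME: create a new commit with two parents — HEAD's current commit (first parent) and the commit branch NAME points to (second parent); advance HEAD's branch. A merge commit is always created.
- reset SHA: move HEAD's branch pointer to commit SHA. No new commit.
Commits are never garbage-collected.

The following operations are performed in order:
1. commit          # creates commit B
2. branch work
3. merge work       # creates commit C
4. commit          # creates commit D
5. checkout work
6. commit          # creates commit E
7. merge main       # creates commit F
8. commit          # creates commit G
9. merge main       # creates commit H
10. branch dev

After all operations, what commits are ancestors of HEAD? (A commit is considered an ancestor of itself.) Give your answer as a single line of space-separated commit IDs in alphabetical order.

After op 1 (commit): HEAD=main@B [main=B]
After op 2 (branch): HEAD=main@B [main=B work=B]
After op 3 (merge): HEAD=main@C [main=C work=B]
After op 4 (commit): HEAD=main@D [main=D work=B]
After op 5 (checkout): HEAD=work@B [main=D work=B]
After op 6 (commit): HEAD=work@E [main=D work=E]
After op 7 (merge): HEAD=work@F [main=D work=F]
After op 8 (commit): HEAD=work@G [main=D work=G]
After op 9 (merge): HEAD=work@H [main=D work=H]
After op 10 (branch): HEAD=work@H [dev=H main=D work=H]

Answer: A B C D E F G H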